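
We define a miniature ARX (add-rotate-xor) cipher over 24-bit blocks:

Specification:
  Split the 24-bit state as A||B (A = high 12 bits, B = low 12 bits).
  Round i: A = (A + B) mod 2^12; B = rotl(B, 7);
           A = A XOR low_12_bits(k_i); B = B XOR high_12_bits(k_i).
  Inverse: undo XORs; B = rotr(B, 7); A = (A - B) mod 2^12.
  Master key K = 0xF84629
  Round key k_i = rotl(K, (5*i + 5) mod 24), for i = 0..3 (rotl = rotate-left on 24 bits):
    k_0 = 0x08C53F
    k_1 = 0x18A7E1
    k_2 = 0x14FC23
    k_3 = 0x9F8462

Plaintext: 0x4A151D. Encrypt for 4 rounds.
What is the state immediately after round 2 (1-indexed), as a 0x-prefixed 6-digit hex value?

0xD443FB

s_0 = plaintext = 0x4A151D
s_1 = Round(s_0, k_0) = 0xC81E24
s_2 = Round(s_1, k_1) = 0xD443FB
s_3 = Round(s_2, k_2) = 0xD1CCD0
s_4 = Round(s_3, k_3) = 0xD8E19E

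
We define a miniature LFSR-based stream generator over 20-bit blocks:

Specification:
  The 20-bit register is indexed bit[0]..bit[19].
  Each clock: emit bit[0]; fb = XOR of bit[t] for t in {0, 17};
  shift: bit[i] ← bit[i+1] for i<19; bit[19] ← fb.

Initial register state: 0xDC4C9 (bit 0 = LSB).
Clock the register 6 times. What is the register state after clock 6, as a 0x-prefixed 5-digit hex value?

reg_0 = 0xDC4C9
clock 1: out=1, reg = 0xEE264
clock 2: out=0, reg = 0xF7132
clock 3: out=0, reg = 0xFB899
clock 4: out=1, reg = 0x7DC4C
clock 5: out=0, reg = 0xBEE26
clock 6: out=0, reg = 0xDF713

0xDF713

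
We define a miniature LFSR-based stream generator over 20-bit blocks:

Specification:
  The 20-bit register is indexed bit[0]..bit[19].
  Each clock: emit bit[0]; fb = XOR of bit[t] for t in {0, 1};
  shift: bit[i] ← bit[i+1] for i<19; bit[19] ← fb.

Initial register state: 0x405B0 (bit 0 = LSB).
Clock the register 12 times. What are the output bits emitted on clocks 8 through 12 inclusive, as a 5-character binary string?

reg_0 = 0x405B0
clock 1: out=0, reg = 0x202D8
clock 2: out=0, reg = 0x1016C
clock 3: out=0, reg = 0x080B6
clock 4: out=0, reg = 0x8405B
clock 5: out=1, reg = 0x4202D
clock 6: out=1, reg = 0xA1016
clock 7: out=0, reg = 0xD080B
clock 8: out=1, reg = 0x68405
clock 9: out=1, reg = 0xB4202
clock 10: out=0, reg = 0xDA101
clock 11: out=1, reg = 0xED080
clock 12: out=0, reg = 0x76840

11010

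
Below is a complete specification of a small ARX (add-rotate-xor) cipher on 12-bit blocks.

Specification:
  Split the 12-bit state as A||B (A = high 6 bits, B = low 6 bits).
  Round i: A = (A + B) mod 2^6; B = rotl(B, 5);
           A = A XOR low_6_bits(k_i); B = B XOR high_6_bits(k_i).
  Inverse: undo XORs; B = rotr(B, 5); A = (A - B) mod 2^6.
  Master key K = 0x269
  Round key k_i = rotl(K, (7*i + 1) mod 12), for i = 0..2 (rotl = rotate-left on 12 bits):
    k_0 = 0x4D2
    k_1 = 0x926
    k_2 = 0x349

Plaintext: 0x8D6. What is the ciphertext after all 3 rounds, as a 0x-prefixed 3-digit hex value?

0x119

s_0 = plaintext = 0x8D6
s_1 = Round(s_0, k_0) = 0xAD8
s_2 = Round(s_1, k_1) = 0x968
s_3 = Round(s_2, k_2) = 0x119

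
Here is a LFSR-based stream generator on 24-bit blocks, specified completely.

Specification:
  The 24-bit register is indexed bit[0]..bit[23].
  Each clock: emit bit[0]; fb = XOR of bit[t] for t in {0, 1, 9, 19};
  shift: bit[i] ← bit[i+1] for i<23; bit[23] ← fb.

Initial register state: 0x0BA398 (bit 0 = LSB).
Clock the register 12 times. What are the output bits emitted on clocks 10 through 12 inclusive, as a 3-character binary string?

100

reg_0 = 0x0BA398
clock 1: out=0, reg = 0x05D1CC
clock 2: out=0, reg = 0x02E8E6
clock 3: out=0, reg = 0x817473
clock 4: out=1, reg = 0x40BA39
clock 5: out=1, reg = 0x205D1C
clock 6: out=0, reg = 0x102E8E
clock 7: out=0, reg = 0x081747
clock 8: out=1, reg = 0x040BA3
clock 9: out=1, reg = 0x8205D1
clock 10: out=1, reg = 0xC102E8
clock 11: out=0, reg = 0xE08174
clock 12: out=0, reg = 0x7040BA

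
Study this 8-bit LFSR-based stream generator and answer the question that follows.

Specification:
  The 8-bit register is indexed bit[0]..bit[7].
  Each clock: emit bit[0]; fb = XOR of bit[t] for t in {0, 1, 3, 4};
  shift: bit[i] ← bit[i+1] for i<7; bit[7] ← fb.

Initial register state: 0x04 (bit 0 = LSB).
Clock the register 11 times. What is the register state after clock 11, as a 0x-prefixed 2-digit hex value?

0x74

reg_0 = 0x04
clock 1: out=0, reg = 0x02
clock 2: out=0, reg = 0x81
clock 3: out=1, reg = 0xC0
clock 4: out=0, reg = 0x60
clock 5: out=0, reg = 0x30
clock 6: out=0, reg = 0x98
clock 7: out=0, reg = 0x4C
clock 8: out=0, reg = 0xA6
clock 9: out=0, reg = 0xD3
clock 10: out=1, reg = 0xE9
clock 11: out=1, reg = 0x74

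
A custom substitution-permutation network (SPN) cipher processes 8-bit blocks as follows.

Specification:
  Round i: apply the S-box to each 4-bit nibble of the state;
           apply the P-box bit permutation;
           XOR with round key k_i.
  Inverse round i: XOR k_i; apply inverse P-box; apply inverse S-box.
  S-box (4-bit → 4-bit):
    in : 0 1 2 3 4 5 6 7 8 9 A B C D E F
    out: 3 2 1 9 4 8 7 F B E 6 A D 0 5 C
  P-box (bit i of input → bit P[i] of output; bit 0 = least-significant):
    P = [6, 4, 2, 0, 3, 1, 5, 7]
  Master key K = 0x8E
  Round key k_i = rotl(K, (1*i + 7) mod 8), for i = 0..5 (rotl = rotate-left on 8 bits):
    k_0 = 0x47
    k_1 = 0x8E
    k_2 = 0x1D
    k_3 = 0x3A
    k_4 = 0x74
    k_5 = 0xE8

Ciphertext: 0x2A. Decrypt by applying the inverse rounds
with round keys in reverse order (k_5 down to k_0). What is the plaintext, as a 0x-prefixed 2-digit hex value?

s_0 = ciphertext = 0x2A
s_1 = InvRound(s_0, k_5) = 0xB2
s_2 = InvRound(s_1, k_4) = 0xBE
s_3 = InvRound(s_2, k_3) = 0x54
s_4 = InvRound(s_3, k_2) = 0x23
s_5 = InvRound(s_4, k_1) = 0xCF
s_6 = InvRound(s_5, k_0) = 0x3D

0x3D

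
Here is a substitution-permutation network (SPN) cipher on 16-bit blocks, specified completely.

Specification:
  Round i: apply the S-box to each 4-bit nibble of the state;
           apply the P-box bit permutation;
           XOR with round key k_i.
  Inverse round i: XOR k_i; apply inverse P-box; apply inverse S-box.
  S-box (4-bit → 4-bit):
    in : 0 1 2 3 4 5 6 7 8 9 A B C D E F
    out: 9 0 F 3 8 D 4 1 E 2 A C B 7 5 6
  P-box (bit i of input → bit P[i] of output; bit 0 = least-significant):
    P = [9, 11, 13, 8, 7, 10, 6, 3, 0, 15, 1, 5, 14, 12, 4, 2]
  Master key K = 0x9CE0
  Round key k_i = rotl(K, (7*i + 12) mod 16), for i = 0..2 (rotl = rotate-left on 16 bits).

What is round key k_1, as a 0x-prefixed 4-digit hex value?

0xE704

K = 0x9CE0
k_0 = rotl(K, (7*0+12) mod 16) = rotl(K, 12) = 0x09CE
k_1 = rotl(K, (7*1+12) mod 16) = rotl(K, 3) = 0xE704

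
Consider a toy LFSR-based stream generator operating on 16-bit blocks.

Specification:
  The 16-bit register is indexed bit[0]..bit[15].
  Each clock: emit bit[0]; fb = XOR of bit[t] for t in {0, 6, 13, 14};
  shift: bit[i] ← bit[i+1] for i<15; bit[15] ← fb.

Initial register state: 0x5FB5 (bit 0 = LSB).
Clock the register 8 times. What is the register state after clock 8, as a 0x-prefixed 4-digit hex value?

reg_0 = 0x5FB5
clock 1: out=1, reg = 0x2FDA
clock 2: out=0, reg = 0x17ED
clock 3: out=1, reg = 0x0BF6
clock 4: out=0, reg = 0x85FB
clock 5: out=1, reg = 0x42FD
clock 6: out=1, reg = 0xA17E
clock 7: out=0, reg = 0x50BF
clock 8: out=1, reg = 0x285F

0x285F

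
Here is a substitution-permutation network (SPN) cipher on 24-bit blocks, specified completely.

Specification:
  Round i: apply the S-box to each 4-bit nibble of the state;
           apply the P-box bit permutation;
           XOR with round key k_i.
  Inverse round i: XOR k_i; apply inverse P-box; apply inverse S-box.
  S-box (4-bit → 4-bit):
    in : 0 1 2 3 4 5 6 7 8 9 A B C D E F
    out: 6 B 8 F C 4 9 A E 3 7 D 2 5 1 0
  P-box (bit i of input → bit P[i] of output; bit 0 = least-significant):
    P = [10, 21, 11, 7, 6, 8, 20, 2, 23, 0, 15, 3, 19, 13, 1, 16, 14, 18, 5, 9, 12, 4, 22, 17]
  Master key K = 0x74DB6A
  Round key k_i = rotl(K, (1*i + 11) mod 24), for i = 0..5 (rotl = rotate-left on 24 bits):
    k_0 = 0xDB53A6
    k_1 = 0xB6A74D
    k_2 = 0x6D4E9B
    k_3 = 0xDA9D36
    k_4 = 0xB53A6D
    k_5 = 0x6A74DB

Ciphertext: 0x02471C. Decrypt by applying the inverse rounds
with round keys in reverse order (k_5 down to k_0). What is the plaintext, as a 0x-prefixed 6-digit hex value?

s_0 = ciphertext = 0x02471C
s_1 = InvRound(s_0, k_5) = 0xD2AC17
s_2 = InvRound(s_1, k_4) = 0x3844E9
s_3 = InvRound(s_2, k_3) = 0x3E5318
s_4 = InvRound(s_3, k_2) = 0xBF4C0B
s_5 = InvRound(s_4, k_1) = 0xF63515
s_6 = InvRound(s_5, k_0) = 0xC33CF1

0xC33CF1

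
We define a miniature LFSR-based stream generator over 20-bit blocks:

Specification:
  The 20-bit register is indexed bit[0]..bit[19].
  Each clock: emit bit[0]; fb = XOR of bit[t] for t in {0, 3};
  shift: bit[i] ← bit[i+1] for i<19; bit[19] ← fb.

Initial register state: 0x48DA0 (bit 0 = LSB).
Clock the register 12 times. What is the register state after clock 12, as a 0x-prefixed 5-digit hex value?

reg_0 = 0x48DA0
clock 1: out=0, reg = 0x246D0
clock 2: out=0, reg = 0x12368
clock 3: out=0, reg = 0x891B4
clock 4: out=0, reg = 0x448DA
clock 5: out=0, reg = 0xA246D
clock 6: out=1, reg = 0x51236
clock 7: out=0, reg = 0x2891B
clock 8: out=1, reg = 0x1448D
clock 9: out=1, reg = 0x0A246
clock 10: out=0, reg = 0x05123
clock 11: out=1, reg = 0x82891
clock 12: out=1, reg = 0xC1448

0xC1448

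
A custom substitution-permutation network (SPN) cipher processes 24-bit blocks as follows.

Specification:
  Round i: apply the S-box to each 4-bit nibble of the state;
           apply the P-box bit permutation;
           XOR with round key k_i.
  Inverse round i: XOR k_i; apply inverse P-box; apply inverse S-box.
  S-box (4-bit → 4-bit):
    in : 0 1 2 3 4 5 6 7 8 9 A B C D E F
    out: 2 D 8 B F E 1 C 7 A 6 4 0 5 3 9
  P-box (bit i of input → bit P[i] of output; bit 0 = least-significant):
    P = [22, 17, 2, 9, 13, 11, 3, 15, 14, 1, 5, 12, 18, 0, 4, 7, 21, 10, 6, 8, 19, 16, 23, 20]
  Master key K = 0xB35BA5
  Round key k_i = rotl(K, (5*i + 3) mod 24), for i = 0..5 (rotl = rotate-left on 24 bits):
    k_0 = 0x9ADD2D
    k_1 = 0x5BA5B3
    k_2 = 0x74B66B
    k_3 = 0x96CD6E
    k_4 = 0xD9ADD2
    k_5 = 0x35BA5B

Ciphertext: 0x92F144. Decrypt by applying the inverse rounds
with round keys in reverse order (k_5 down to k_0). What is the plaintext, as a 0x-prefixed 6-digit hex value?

s_0 = ciphertext = 0x92F144
s_1 = InvRound(s_0, k_5) = 0xAF8EA5
s_2 = InvRound(s_1, k_4) = 0x218A64
s_3 = InvRound(s_2, k_3) = 0x536EB9
s_4 = InvRound(s_3, k_2) = 0x0D1390
s_5 = InvRound(s_4, k_1) = 0x20E5F3
s_6 = InvRound(s_5, k_0) = 0x1D798A

0x1D798A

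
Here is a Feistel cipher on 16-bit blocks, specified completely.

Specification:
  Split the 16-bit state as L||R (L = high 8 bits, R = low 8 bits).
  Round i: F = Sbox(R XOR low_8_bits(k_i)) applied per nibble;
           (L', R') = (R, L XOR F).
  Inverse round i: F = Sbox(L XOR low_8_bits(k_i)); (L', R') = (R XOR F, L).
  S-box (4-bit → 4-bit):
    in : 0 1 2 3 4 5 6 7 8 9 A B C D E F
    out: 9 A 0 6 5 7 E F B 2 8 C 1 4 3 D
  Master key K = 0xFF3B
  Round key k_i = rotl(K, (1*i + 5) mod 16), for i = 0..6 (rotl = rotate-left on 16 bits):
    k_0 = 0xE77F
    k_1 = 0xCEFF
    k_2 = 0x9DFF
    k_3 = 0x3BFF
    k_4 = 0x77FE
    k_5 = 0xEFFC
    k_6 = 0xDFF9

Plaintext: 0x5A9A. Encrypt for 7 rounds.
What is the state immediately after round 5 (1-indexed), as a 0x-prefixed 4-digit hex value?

0xAD4C

s_0 = plaintext = 0x5A9A
s_1 = Round(s_0, k_0) = 0x9A6D
s_2 = Round(s_1, k_1) = 0x6DBA
s_3 = Round(s_2, k_2) = 0xBA3A
s_4 = Round(s_3, k_3) = 0x3AAD
s_5 = Round(s_4, k_4) = 0xAD4C
s_6 = Round(s_5, k_5) = 0x4C64
s_7 = Round(s_6, k_6) = 0x6468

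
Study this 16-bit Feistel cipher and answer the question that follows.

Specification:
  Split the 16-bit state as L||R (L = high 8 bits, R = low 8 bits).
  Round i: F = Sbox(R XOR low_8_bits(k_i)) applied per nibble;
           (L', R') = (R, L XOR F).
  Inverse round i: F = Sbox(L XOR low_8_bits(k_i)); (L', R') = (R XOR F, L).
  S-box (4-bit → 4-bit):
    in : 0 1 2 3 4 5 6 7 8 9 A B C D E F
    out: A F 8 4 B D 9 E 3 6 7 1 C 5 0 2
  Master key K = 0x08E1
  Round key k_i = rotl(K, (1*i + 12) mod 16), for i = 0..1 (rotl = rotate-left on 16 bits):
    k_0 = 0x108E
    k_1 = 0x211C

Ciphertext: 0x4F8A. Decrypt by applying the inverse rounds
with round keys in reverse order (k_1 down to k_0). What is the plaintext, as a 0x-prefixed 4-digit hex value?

0x155E

s_0 = ciphertext = 0x4F8A
s_1 = InvRound(s_0, k_1) = 0x5E4F
s_2 = InvRound(s_1, k_0) = 0x155E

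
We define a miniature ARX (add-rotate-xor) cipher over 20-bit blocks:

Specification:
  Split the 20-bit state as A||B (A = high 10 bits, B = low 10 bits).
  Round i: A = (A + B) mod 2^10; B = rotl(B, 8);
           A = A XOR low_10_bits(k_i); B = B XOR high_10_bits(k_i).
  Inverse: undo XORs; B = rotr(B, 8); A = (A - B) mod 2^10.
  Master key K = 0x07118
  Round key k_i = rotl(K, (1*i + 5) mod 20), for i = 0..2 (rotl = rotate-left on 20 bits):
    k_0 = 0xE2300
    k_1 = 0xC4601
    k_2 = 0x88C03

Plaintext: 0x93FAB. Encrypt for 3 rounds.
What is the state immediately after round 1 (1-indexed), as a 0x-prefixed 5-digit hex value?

s_0 = plaintext = 0x93FAB
s_1 = Round(s_0, k_0) = 0xBE862
s_2 = Round(s_1, k_1) = 0x57509
s_3 = Round(s_2, k_2) = 0x99761

0xBE862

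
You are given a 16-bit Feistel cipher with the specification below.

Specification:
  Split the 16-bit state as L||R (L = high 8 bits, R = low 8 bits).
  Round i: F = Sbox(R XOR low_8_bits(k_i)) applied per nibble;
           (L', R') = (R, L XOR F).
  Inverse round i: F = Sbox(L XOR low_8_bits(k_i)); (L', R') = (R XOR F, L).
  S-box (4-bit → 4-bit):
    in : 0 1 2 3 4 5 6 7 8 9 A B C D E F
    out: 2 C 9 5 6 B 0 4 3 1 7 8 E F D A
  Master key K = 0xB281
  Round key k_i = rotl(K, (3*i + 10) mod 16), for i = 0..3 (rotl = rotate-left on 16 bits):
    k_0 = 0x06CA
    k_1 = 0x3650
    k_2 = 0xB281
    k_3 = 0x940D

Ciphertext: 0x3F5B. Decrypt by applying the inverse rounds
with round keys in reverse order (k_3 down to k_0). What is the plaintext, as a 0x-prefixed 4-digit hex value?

s_0 = ciphertext = 0x3F5B
s_1 = InvRound(s_0, k_3) = 0x023F
s_2 = InvRound(s_1, k_2) = 0x0A02
s_3 = InvRound(s_2, k_1) = 0xB50A
s_4 = InvRound(s_3, k_0) = 0x40B5

0x40B5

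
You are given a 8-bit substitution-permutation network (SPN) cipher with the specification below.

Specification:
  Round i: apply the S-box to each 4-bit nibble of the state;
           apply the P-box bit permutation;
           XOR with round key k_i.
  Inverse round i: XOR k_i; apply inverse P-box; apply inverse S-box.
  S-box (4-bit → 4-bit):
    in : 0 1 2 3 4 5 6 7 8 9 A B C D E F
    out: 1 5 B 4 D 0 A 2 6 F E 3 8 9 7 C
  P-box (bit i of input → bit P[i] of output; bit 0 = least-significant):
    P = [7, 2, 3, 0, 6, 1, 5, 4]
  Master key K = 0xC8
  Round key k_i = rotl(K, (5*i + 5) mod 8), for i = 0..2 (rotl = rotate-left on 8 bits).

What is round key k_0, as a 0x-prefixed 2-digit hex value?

K = 0xC8
k_0 = rotl(K, (5*0+5) mod 8) = rotl(K, 5) = 0x19

0x19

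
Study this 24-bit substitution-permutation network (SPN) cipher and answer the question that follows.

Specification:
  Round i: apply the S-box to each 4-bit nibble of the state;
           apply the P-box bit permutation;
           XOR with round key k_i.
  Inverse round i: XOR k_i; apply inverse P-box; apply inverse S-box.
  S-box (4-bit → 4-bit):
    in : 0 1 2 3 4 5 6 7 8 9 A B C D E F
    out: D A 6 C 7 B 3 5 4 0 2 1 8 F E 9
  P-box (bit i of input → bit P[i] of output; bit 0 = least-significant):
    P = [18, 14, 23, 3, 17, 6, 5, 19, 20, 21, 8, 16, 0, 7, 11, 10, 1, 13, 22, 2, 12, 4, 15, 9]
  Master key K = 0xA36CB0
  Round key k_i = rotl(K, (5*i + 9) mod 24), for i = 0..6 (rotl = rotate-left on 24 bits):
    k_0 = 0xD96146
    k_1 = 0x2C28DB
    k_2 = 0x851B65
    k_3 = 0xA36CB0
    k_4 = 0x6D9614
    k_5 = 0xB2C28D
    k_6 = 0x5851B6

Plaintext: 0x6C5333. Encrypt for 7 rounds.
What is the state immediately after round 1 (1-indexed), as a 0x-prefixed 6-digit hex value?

0x5074FB

s_0 = plaintext = 0x6C5333
s_1 = Round(s_0, k_0) = 0x5074FB
s_2 = Round(s_1, k_1) = 0x5233CC
s_3 = Round(s_2, k_2) = 0xCC247D
s_4 = Round(s_3, k_3) = 0x15271C
s_5 = Round(s_4, k_4) = 0x75BDCA
s_6 = Round(s_5, k_5) = 0x8B338A
s_7 = Round(s_6, k_6) = 0x599C94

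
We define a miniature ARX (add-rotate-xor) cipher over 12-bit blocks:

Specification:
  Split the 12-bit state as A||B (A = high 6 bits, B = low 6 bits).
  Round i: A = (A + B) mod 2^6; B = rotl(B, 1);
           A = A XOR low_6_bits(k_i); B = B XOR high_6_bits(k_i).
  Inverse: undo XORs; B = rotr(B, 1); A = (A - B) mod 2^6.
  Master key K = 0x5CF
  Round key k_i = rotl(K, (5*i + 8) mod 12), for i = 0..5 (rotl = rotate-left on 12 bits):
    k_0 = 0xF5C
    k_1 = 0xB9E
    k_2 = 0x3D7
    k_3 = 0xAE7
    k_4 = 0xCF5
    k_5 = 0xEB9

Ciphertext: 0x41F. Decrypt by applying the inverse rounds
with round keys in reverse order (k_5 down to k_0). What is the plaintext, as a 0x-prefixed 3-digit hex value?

0x8C0

s_0 = ciphertext = 0x41F
s_1 = InvRound(s_0, k_5) = 0xDF2
s_2 = InvRound(s_1, k_4) = 0x8A0
s_3 = InvRound(s_2, k_3) = 0x825
s_4 = InvRound(s_3, k_2) = 0x895
s_5 = InvRound(s_4, k_1) = 0xFFD
s_6 = InvRound(s_5, k_0) = 0x8C0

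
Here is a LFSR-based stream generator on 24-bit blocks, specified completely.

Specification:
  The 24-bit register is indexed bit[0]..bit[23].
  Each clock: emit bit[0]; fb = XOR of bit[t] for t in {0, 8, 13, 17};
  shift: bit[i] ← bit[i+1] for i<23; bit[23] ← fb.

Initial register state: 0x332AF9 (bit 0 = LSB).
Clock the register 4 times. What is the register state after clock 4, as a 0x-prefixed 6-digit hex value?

reg_0 = 0x332AF9
clock 1: out=1, reg = 0x99957C
clock 2: out=0, reg = 0xCCCABE
clock 3: out=0, reg = 0x66655F
clock 4: out=1, reg = 0x3332AF

0x3332AF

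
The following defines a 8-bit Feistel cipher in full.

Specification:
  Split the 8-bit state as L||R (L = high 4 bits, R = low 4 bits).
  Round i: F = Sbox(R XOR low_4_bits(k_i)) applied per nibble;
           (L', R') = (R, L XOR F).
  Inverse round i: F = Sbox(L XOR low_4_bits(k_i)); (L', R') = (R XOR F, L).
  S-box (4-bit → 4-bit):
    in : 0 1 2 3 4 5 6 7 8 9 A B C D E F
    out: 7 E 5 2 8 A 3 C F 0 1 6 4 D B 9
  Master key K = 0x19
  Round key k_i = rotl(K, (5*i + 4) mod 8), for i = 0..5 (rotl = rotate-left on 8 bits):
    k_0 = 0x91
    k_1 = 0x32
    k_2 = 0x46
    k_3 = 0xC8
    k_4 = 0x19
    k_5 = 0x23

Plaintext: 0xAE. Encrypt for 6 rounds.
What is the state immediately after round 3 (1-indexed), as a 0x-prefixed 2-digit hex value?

s_0 = plaintext = 0xAE
s_1 = Round(s_0, k_0) = 0xE3
s_2 = Round(s_1, k_1) = 0x30
s_3 = Round(s_2, k_2) = 0x00
s_4 = Round(s_3, k_3) = 0x0F
s_5 = Round(s_4, k_4) = 0xF3
s_6 = Round(s_5, k_5) = 0x38

0x00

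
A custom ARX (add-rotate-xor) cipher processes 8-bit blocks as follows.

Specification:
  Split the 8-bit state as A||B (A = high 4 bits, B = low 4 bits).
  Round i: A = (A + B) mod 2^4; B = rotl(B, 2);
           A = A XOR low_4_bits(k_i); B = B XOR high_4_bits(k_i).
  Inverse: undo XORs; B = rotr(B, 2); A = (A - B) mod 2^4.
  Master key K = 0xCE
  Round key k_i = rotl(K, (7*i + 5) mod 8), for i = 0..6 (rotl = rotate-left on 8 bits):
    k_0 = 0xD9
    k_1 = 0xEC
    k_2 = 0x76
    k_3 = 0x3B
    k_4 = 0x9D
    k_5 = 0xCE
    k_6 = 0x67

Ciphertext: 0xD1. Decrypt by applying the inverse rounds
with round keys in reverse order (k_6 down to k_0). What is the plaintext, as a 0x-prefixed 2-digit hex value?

0x60

s_0 = ciphertext = 0xD1
s_1 = InvRound(s_0, k_6) = 0xDD
s_2 = InvRound(s_1, k_5) = 0xF4
s_3 = InvRound(s_2, k_4) = 0xB7
s_4 = InvRound(s_3, k_3) = 0xF1
s_5 = InvRound(s_4, k_2) = 0x09
s_6 = InvRound(s_5, k_1) = 0xFD
s_7 = InvRound(s_6, k_0) = 0x60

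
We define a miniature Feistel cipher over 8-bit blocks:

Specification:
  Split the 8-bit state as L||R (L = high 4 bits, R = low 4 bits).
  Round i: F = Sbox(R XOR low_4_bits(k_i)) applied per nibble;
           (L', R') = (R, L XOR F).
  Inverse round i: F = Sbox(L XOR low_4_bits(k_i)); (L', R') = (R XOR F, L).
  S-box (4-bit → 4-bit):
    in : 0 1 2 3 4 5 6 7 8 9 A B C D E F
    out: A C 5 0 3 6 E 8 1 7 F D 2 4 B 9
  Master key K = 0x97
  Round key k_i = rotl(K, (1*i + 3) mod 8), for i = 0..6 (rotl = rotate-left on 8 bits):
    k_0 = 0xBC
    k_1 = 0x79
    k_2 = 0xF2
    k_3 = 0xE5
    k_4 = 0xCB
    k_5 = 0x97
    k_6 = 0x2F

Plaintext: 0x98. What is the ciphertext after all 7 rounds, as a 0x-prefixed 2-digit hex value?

s_0 = plaintext = 0x98
s_1 = Round(s_0, k_0) = 0x8A
s_2 = Round(s_1, k_1) = 0xA8
s_3 = Round(s_2, k_2) = 0x85
s_4 = Round(s_3, k_3) = 0x52
s_5 = Round(s_4, k_4) = 0x22
s_6 = Round(s_5, k_5) = 0x24
s_7 = Round(s_6, k_6) = 0x4F

0x4F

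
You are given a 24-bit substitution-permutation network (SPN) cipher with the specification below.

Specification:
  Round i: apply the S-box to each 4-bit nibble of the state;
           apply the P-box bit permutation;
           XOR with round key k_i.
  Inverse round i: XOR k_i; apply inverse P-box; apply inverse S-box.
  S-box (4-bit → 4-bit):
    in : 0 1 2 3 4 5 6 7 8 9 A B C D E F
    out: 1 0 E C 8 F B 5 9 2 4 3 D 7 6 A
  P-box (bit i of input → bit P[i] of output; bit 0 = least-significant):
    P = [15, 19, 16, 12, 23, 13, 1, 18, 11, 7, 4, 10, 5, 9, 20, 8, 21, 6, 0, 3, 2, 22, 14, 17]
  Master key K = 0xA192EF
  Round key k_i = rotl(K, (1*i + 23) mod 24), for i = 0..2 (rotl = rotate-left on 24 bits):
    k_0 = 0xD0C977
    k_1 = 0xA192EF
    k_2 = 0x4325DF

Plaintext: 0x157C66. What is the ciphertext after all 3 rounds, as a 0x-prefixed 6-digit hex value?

s_0 = plaintext = 0x157C66
s_1 = Round(s_0, k_0) = 0x6C750E
s_2 = Round(s_1, k_1) = 0x5A9E52
s_3 = Round(s_2, k_2) = 0x8C5748

0x8C5748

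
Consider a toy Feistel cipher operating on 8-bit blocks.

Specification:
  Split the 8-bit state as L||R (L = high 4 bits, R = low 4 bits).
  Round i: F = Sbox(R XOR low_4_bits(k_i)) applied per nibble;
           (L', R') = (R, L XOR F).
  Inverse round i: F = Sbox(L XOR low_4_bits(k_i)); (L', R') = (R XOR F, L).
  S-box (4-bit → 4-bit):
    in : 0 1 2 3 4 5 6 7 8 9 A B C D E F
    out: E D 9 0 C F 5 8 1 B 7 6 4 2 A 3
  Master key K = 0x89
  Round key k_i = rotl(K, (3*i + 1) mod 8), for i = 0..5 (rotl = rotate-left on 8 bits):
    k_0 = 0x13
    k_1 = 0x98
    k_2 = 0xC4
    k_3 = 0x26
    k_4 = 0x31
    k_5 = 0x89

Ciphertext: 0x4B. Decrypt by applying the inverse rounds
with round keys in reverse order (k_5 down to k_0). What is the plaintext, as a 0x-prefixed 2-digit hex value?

0xCA

s_0 = ciphertext = 0x4B
s_1 = InvRound(s_0, k_5) = 0x94
s_2 = InvRound(s_1, k_4) = 0x59
s_3 = InvRound(s_2, k_3) = 0x95
s_4 = InvRound(s_3, k_2) = 0x79
s_5 = InvRound(s_4, k_1) = 0xA7
s_6 = InvRound(s_5, k_0) = 0xCA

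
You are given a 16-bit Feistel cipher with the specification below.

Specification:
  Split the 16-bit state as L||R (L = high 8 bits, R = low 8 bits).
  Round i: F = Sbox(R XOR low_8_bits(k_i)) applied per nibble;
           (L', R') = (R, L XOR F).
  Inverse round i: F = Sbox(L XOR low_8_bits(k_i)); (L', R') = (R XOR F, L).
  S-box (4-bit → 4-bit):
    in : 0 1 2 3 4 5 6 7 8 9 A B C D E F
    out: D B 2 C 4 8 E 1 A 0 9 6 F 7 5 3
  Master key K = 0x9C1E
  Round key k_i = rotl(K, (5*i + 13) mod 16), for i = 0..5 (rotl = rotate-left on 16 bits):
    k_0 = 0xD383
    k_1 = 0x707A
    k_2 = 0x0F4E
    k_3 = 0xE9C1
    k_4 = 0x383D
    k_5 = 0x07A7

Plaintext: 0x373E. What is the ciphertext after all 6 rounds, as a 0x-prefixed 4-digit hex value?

0xDBB3

s_0 = plaintext = 0x373E
s_1 = Round(s_0, k_0) = 0x3E50
s_2 = Round(s_1, k_1) = 0x5017
s_3 = Round(s_2, k_2) = 0x17D0
s_4 = Round(s_3, k_3) = 0xD0AC
s_5 = Round(s_4, k_4) = 0xACDB
s_6 = Round(s_5, k_5) = 0xDBB3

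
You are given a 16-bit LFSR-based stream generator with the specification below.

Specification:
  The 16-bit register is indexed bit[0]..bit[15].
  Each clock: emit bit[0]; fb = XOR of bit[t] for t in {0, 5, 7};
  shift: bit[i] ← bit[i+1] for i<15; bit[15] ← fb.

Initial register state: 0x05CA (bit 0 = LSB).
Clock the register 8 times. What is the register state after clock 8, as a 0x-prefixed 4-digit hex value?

0xEF05

reg_0 = 0x05CA
clock 1: out=0, reg = 0x82E5
clock 2: out=1, reg = 0xC172
clock 3: out=0, reg = 0xE0B9
clock 4: out=1, reg = 0xF05C
clock 5: out=0, reg = 0x782E
clock 6: out=0, reg = 0xBC17
clock 7: out=1, reg = 0xDE0B
clock 8: out=1, reg = 0xEF05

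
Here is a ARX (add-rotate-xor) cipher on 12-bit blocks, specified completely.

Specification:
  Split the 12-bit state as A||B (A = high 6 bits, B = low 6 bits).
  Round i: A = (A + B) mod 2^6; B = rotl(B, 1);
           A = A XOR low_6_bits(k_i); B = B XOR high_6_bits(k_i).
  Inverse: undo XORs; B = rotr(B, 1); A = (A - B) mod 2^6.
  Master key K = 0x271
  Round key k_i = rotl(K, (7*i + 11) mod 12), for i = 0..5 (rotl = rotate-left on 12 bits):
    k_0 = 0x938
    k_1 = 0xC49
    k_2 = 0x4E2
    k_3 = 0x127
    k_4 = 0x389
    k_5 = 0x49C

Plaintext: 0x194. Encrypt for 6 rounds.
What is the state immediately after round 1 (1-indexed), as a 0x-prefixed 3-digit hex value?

s_0 = plaintext = 0x194
s_1 = Round(s_0, k_0) = 0x88C
s_2 = Round(s_1, k_1) = 0x9E9
s_3 = Round(s_2, k_2) = 0xC80
s_4 = Round(s_3, k_3) = 0x544
s_5 = Round(s_4, k_4) = 0x406
s_6 = Round(s_5, k_5) = 0x29E

0x88C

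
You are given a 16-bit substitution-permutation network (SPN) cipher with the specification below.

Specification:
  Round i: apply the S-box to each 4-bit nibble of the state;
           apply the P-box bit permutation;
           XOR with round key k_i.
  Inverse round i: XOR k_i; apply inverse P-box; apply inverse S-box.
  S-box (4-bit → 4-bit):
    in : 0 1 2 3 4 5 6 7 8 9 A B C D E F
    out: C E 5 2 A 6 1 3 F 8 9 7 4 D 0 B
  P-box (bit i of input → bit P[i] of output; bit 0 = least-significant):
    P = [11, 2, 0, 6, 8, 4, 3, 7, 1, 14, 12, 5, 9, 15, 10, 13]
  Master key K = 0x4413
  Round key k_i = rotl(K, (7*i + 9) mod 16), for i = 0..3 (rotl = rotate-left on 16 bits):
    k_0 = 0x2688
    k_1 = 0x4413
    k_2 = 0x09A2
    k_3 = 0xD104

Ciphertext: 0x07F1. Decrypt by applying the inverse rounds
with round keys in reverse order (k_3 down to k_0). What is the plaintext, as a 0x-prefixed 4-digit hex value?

0x3751

s_0 = ciphertext = 0x07F1
s_1 = InvRound(s_0, k_3) = 0xB141
s_2 = InvRound(s_1, k_2) = 0x4D9D
s_3 = InvRound(s_2, k_1) = 0xE6D7
s_4 = InvRound(s_3, k_0) = 0x3751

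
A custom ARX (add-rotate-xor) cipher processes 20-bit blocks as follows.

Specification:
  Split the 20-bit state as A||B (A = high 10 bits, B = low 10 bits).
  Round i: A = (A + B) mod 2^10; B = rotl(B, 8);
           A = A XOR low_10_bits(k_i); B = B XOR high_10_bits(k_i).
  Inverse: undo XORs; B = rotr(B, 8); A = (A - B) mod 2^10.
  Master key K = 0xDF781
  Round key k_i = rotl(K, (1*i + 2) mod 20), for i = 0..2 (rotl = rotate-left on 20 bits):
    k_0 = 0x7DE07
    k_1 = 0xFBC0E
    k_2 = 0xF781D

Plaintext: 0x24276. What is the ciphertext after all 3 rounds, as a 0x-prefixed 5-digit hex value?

0x61E93

s_0 = plaintext = 0x24276
s_1 = Round(s_0, k_0) = 0x4076A
s_2 = Round(s_1, k_1) = 0x19535
s_3 = Round(s_2, k_2) = 0x61E93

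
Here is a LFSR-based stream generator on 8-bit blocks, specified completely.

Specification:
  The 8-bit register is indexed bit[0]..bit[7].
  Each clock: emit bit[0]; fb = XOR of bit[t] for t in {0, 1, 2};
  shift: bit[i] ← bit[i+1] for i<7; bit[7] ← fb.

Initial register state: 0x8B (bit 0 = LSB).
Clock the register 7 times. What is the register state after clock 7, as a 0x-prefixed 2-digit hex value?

reg_0 = 0x8B
clock 1: out=1, reg = 0x45
clock 2: out=1, reg = 0x22
clock 3: out=0, reg = 0x91
clock 4: out=1, reg = 0xC8
clock 5: out=0, reg = 0x64
clock 6: out=0, reg = 0xB2
clock 7: out=0, reg = 0xD9

0xD9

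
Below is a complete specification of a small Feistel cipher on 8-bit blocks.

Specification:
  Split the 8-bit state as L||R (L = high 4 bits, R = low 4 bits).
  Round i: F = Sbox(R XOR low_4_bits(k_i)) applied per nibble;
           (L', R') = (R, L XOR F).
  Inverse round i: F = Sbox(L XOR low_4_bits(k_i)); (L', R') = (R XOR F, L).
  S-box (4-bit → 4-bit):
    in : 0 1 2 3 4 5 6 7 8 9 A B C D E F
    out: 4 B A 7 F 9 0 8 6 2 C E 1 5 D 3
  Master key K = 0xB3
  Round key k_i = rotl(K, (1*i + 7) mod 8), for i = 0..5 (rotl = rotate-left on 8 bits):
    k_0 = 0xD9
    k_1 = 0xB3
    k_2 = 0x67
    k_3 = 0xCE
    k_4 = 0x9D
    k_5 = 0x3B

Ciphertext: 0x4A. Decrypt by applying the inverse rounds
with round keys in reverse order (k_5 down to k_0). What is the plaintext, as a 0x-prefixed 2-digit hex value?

0x64

s_0 = ciphertext = 0x4A
s_1 = InvRound(s_0, k_5) = 0x94
s_2 = InvRound(s_1, k_4) = 0xB9
s_3 = InvRound(s_2, k_3) = 0x0B
s_4 = InvRound(s_3, k_2) = 0x30
s_5 = InvRound(s_4, k_1) = 0x43
s_6 = InvRound(s_5, k_0) = 0x64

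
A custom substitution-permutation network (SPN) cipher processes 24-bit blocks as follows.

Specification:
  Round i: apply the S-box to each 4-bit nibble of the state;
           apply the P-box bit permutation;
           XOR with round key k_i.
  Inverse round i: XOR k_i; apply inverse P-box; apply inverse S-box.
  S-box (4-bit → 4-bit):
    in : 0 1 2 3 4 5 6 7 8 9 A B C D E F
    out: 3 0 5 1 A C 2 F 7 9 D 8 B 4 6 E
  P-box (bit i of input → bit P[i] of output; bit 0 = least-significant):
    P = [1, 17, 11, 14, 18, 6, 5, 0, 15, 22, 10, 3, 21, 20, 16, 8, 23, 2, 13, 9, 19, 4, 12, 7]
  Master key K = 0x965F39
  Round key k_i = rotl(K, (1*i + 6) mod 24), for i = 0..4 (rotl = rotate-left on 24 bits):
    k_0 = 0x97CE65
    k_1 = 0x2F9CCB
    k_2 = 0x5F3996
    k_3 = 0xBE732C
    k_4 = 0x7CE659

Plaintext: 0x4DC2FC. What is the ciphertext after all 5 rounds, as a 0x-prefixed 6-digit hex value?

s_0 = plaintext = 0x4DC2FC
s_1 = Round(s_0, k_0) = 0xA52B96
s_2 = Round(s_1, k_1) = 0x00AE42
s_3 = Round(s_2, k_2) = 0xB634C1
s_4 = Round(s_3, k_3) = 0xDA73E1
s_5 = Round(s_4, k_4) = 0xCD5539

0xCD5539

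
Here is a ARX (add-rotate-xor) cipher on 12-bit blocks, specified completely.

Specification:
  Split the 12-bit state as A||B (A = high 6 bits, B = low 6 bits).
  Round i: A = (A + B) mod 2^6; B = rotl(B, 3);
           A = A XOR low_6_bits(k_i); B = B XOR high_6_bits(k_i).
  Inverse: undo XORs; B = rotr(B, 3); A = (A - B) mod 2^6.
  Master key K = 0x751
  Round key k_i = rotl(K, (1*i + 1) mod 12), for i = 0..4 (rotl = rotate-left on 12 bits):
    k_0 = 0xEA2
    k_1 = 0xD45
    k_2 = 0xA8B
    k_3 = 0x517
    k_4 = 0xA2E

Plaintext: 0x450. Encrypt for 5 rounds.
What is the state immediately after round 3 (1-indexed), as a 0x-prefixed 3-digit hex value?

s_0 = plaintext = 0x450
s_1 = Round(s_0, k_0) = 0x0F8
s_2 = Round(s_1, k_1) = 0xFB2
s_3 = Round(s_2, k_2) = 0xEFC
s_4 = Round(s_3, k_3) = 0x833
s_5 = Round(s_4, k_4) = 0xF76

0xEFC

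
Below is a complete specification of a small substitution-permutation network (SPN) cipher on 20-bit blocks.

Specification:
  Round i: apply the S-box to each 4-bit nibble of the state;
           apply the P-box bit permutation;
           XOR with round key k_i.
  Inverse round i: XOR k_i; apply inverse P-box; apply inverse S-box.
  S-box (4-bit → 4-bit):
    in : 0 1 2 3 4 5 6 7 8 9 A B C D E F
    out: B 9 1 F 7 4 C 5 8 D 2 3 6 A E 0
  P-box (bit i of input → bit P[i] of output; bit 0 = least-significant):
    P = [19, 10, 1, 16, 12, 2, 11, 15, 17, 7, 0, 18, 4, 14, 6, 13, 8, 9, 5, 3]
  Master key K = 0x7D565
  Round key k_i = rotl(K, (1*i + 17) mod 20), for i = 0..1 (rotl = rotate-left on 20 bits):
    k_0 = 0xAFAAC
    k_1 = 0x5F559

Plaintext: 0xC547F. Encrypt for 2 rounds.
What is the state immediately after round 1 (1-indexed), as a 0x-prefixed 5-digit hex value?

s_0 = plaintext = 0xC547F
s_1 = Round(s_0, k_0) = 0x8E04D
s_2 = Round(s_1, k_1) = 0x28995

0x8E04D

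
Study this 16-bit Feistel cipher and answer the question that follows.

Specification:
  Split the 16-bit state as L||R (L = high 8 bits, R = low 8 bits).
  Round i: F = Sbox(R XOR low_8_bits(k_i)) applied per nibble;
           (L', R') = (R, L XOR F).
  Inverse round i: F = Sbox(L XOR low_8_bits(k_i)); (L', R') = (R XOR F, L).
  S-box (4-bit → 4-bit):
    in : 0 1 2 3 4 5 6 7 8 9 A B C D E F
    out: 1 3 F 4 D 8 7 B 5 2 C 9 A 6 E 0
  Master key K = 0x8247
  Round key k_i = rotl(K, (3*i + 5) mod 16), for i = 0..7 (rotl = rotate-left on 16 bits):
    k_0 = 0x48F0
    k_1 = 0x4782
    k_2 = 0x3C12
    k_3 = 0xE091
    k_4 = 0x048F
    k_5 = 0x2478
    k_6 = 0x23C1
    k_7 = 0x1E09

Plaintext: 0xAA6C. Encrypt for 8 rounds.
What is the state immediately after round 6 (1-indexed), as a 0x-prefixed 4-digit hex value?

0xA76C

s_0 = plaintext = 0xAA6C
s_1 = Round(s_0, k_0) = 0x6C80
s_2 = Round(s_1, k_1) = 0x8073
s_3 = Round(s_2, k_2) = 0x73F3
s_4 = Round(s_3, k_3) = 0xF30C
s_5 = Round(s_4, k_4) = 0x0CA7
s_6 = Round(s_5, k_5) = 0xA76C
s_7 = Round(s_6, k_6) = 0x6C61
s_8 = Round(s_7, k_7) = 0x6119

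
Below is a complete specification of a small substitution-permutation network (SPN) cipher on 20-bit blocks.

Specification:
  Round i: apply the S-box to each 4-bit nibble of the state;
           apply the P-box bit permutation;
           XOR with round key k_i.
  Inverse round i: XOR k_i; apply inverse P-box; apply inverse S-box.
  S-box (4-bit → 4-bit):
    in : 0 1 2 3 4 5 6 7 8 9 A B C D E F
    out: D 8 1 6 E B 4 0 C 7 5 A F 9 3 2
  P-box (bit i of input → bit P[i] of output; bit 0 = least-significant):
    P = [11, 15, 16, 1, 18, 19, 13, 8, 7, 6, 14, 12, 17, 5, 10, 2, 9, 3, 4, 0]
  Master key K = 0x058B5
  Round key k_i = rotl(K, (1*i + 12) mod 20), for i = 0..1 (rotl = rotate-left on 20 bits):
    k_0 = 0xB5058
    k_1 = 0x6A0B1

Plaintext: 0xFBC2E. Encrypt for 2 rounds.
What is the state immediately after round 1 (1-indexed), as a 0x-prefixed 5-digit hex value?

0xF88B4

s_0 = plaintext = 0xFBC2E
s_1 = Round(s_0, k_0) = 0xF88B4
s_2 = Round(s_1, k_1) = 0xF75BF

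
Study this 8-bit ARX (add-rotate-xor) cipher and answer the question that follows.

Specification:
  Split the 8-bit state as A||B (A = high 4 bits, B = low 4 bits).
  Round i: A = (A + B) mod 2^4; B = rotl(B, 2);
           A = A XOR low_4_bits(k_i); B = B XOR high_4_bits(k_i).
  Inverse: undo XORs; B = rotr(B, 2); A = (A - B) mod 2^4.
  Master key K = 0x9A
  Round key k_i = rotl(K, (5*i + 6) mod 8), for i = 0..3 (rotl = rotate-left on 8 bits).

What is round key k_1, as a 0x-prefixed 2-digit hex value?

0xD4

K = 0x9A
k_0 = rotl(K, (5*0+6) mod 8) = rotl(K, 6) = 0xA6
k_1 = rotl(K, (5*1+6) mod 8) = rotl(K, 3) = 0xD4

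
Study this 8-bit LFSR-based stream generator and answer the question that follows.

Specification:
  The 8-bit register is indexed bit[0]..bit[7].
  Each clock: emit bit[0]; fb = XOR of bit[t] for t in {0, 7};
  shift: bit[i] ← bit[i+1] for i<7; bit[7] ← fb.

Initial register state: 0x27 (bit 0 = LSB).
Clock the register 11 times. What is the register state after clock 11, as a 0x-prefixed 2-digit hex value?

0x63

reg_0 = 0x27
clock 1: out=1, reg = 0x93
clock 2: out=1, reg = 0x49
clock 3: out=1, reg = 0xA4
clock 4: out=0, reg = 0xD2
clock 5: out=0, reg = 0xE9
clock 6: out=1, reg = 0x74
clock 7: out=0, reg = 0x3A
clock 8: out=0, reg = 0x1D
clock 9: out=1, reg = 0x8E
clock 10: out=0, reg = 0xC7
clock 11: out=1, reg = 0x63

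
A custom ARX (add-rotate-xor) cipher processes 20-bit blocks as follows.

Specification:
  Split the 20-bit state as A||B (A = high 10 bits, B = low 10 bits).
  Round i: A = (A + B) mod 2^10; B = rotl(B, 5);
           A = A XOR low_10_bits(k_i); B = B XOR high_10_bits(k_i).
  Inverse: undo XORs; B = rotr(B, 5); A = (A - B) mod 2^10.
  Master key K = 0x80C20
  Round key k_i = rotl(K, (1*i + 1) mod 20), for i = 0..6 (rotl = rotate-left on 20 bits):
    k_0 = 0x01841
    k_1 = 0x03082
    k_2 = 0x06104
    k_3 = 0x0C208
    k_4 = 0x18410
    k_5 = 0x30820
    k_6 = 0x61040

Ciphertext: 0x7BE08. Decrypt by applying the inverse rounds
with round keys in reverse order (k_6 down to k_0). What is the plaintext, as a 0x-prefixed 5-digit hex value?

0x63E81

s_0 = ciphertext = 0x7BE08
s_1 = InvRound(s_0, k_6) = 0x04D9C
s_2 = InvRound(s_1, k_5) = 0x1A7CA
s_3 = InvRound(s_2, k_4) = 0xBF17D
s_4 = InvRound(s_3, k_3) = 0xD29AA
s_5 = InvRound(s_4, k_2) = 0x0064D
s_6 = InvRound(s_5, k_1) = 0x14432
s_7 = InvRound(s_6, k_0) = 0x63E81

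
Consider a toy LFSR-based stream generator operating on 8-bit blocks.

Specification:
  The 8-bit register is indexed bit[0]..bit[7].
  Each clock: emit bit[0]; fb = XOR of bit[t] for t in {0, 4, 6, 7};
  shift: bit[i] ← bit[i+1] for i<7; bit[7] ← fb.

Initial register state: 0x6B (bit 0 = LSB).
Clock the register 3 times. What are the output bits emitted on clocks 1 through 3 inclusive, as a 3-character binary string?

110

reg_0 = 0x6B
clock 1: out=1, reg = 0x35
clock 2: out=1, reg = 0x1A
clock 3: out=0, reg = 0x8D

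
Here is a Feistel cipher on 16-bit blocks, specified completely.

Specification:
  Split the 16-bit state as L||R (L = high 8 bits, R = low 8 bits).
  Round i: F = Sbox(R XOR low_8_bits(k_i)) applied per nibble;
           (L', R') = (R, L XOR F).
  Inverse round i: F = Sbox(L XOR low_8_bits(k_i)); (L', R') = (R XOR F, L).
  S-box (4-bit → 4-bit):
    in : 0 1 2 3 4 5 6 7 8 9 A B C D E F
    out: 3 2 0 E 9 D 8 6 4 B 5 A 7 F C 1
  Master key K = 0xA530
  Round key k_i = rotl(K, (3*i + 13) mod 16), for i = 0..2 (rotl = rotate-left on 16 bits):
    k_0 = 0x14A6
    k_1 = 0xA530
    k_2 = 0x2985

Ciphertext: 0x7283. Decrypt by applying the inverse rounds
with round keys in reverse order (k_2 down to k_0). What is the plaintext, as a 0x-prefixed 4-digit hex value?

0xDE2F

s_0 = ciphertext = 0x7283
s_1 = InvRound(s_0, k_2) = 0x9572
s_2 = InvRound(s_1, k_1) = 0x2F95
s_3 = InvRound(s_2, k_0) = 0xDE2F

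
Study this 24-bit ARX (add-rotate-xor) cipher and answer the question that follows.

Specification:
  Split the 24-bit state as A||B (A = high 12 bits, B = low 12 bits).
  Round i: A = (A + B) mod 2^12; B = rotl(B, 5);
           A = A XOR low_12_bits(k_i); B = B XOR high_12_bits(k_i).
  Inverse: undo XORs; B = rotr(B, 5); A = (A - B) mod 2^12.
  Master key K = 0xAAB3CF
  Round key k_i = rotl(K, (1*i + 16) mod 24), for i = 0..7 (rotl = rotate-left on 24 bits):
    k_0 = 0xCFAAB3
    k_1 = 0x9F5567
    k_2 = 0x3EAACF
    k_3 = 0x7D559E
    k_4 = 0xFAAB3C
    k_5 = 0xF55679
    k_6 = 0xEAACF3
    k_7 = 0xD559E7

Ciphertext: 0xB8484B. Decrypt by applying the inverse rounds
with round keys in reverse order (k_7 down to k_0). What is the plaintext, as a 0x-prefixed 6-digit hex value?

0x644237

s_0 = ciphertext = 0xB8484B
s_1 = InvRound(s_0, k_7) = 0x33BF28
s_2 = InvRound(s_1, k_6) = 0xEBC10C
s_3 = InvRound(s_2, k_5) = 0xBD3CF2
s_4 = InvRound(s_3, k_4) = 0x4D5C1A
s_5 = InvRound(s_4, k_3) = 0x96D7DE
s_6 = InvRound(s_5, k_2) = 0x981A21
s_7 = InvRound(s_6, k_1) = 0x2C8A1E
s_8 = InvRound(s_7, k_0) = 0x644237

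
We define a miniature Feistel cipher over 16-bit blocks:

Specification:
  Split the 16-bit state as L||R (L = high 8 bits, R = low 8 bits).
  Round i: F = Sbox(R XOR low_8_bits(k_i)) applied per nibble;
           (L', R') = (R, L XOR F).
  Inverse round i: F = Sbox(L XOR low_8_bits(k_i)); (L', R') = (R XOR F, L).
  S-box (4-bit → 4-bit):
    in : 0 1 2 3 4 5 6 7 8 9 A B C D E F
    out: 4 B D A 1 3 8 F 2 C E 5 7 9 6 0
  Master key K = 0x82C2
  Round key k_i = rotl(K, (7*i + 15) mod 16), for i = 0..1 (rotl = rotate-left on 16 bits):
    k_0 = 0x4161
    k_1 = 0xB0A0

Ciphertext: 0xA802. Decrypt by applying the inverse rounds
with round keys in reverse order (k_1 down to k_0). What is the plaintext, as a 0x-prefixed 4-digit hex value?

s_0 = ciphertext = 0xA802
s_1 = InvRound(s_0, k_1) = 0x40A8
s_2 = InvRound(s_1, k_0) = 0x7340

0x7340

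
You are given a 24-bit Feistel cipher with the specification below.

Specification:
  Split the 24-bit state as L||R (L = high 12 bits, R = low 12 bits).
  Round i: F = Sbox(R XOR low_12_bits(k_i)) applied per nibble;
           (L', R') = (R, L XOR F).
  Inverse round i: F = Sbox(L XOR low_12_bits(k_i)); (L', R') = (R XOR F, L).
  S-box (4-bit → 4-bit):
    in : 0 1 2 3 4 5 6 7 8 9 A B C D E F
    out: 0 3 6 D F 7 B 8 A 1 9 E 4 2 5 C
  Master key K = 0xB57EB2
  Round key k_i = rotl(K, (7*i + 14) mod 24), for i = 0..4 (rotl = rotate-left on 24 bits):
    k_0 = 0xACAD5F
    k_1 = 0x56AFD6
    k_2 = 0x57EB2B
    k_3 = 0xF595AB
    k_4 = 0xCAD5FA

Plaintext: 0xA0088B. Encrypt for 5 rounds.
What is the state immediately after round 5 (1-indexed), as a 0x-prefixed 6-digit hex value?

s_0 = plaintext = 0xA0088B
s_1 = Round(s_0, k_0) = 0x88BD2F
s_2 = Round(s_1, k_1) = 0xD2FE4A
s_3 = Round(s_2, k_2) = 0xE4AA9C
s_4 = Round(s_3, k_3) = 0xA9C292
s_5 = Round(s_4, k_4) = 0x292226

0x292226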